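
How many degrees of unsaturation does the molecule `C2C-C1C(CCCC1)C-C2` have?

2

Molecular formula from the SMILES: C10H18.
DoU = (2C + 2 + N − H − X)/2 = (2·10 + 2 + 0 − 18 − 0)/2 = 4/2 = 2.
(Structurally: 2 ring(s) + 0 π bond(s) = 2.)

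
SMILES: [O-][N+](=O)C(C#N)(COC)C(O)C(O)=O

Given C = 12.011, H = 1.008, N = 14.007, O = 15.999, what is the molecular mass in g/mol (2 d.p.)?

204.14

Molecular formula: C6H8N2O6.
M = 6×12.011 + 8×1.008 + 2×14.007 + 6×15.999 = 204.14 g/mol.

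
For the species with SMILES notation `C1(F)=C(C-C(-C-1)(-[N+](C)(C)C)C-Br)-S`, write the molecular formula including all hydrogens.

Heavy atoms from the SMILES: 1 Br, 9 C, 1 F, 1 N, 1 S.
Implicit hydrogens by atom environment:
  3 × C: 3 H each → 9
  3 × C: 2 H each → 6
  3 × C: no H
  1 × Br: no H
  1 × F: no H
  1 × N (charge +1): no H
  1 × S: 1 H
  Total hydrogens = 16.
Net charge +1.
Molecular formula: C9H16BrFNS+

C9H16BrFNS+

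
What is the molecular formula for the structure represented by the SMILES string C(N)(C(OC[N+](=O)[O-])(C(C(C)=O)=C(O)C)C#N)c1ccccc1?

Heavy atoms from the SMILES: 15 C, 3 N, 5 O.
Implicit hydrogens by atom environment:
  5 × C (aromatic): 1 H each → 5
  5 × C: no H
  3 × O: no H
  2 × C: 3 H each → 6
  1 × C: 2 H
  1 × C: 1 H
  1 × C (aromatic): no H
  1 × N: 2 H
  1 × N: no H
  1 × N (charge +1): no H
  1 × O: 1 H
  1 × O (charge -1): no H
  Total hydrogens = 17.
Molecular formula: C15H17N3O5

C15H17N3O5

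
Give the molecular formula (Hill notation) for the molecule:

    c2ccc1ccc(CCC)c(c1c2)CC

Heavy atoms from the SMILES: 15 C.
Implicit hydrogens by atom environment:
  6 × C (aromatic): 1 H each → 6
  4 × C (aromatic): no H
  3 × C: 2 H each → 6
  2 × C: 3 H each → 6
  Total hydrogens = 18.
Molecular formula: C15H18

C15H18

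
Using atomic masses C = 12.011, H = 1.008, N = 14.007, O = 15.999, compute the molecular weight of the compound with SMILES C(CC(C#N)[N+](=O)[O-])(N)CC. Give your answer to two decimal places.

Molecular formula: C6H11N3O2.
M = 6×12.011 + 11×1.008 + 3×14.007 + 2×15.999 = 157.17 g/mol.

157.17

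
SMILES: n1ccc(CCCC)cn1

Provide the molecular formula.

C8H12N2

Heavy atoms from the SMILES: 8 C, 2 N.
Implicit hydrogens by atom environment:
  3 × C: 2 H each → 6
  3 × C (aromatic): 1 H each → 3
  2 × N (aromatic): no H
  1 × C: 3 H
  1 × C (aromatic): no H
  Total hydrogens = 12.
Molecular formula: C8H12N2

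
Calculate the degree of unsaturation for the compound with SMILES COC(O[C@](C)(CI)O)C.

0

Molecular formula from the SMILES: C6H13IO3.
DoU = (2C + 2 + N − H − X)/2 = (2·6 + 2 + 0 − 13 − 1)/2 = 0/2 = 0.
(Structurally: 0 ring(s) + 0 π bond(s) = 0.)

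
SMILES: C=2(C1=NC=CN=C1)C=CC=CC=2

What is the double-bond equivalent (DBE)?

8

Molecular formula from the SMILES: C10H8N2.
DoU = (2C + 2 + N − H − X)/2 = (2·10 + 2 + 2 − 8 − 0)/2 = 16/2 = 8.
(Structurally: 2 ring(s) + 6 π bond(s) = 8.)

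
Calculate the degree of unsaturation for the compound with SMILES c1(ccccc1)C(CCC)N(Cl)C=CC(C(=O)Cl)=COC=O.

8

Molecular formula from the SMILES: C16H17Cl2NO3.
DoU = (2C + 2 + N − H − X)/2 = (2·16 + 2 + 1 − 17 − 2)/2 = 16/2 = 8.
(Structurally: 1 ring(s) + 7 π bond(s) = 8.)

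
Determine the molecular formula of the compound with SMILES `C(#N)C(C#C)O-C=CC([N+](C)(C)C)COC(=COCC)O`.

C15H23N2O4+

Heavy atoms from the SMILES: 15 C, 2 N, 4 O.
Implicit hydrogens by atom environment:
  6 × C: 1 H each → 6
  4 × C: 3 H each → 12
  3 × C: no H
  3 × O: no H
  2 × C: 2 H each → 4
  1 × N (charge +1): no H
  1 × N: no H
  1 × O: 1 H
  Total hydrogens = 23.
Net charge +1.
Molecular formula: C15H23N2O4+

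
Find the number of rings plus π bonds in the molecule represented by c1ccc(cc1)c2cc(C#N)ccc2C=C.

Molecular formula from the SMILES: C15H11N.
DoU = (2C + 2 + N − H − X)/2 = (2·15 + 2 + 1 − 11 − 0)/2 = 22/2 = 11.
(Structurally: 2 ring(s) + 9 π bond(s) = 11.)

11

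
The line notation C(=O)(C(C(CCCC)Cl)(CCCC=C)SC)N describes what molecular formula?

Heavy atoms from the SMILES: 13 C, 1 Cl, 1 N, 1 O, 1 S.
Implicit hydrogens by atom environment:
  7 × C: 2 H each → 14
  2 × C: 3 H each → 6
  2 × C: 1 H each → 2
  2 × C: no H
  1 × Cl: no H
  1 × N: 2 H
  1 × O: no H
  1 × S: no H
  Total hydrogens = 24.
Molecular formula: C13H24ClNOS

C13H24ClNOS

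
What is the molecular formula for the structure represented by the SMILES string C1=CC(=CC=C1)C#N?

Heavy atoms from the SMILES: 7 C, 1 N.
Implicit hydrogens by atom environment:
  5 × C (aromatic): 1 H each → 5
  1 × C (aromatic): no H
  1 × C: no H
  1 × N: no H
  Total hydrogens = 5.
Molecular formula: C7H5N

C7H5N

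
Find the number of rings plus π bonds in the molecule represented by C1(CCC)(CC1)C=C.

Molecular formula from the SMILES: C8H14.
DoU = (2C + 2 + N − H − X)/2 = (2·8 + 2 + 0 − 14 − 0)/2 = 4/2 = 2.
(Structurally: 1 ring(s) + 1 π bond(s) = 2.)

2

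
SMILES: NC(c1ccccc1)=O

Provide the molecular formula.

Heavy atoms from the SMILES: 7 C, 1 N, 1 O.
Implicit hydrogens by atom environment:
  5 × C (aromatic): 1 H each → 5
  1 × C (aromatic): no H
  1 × C: no H
  1 × N: 2 H
  1 × O: no H
  Total hydrogens = 7.
Molecular formula: C7H7NO

C7H7NO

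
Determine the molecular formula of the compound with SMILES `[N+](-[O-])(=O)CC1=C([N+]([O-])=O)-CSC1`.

C5H6N2O4S

Heavy atoms from the SMILES: 5 C, 2 N, 4 O, 1 S.
Implicit hydrogens by atom environment:
  3 × C: 2 H each → 6
  2 × C: no H
  2 × N (charge +1): no H
  2 × O: no H
  2 × O (charge -1): no H
  1 × S: no H
  Total hydrogens = 6.
Molecular formula: C5H6N2O4S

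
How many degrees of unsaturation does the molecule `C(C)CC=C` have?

Molecular formula from the SMILES: C5H10.
DoU = (2C + 2 + N − H − X)/2 = (2·5 + 2 + 0 − 10 − 0)/2 = 2/2 = 1.
(Structurally: 0 ring(s) + 1 π bond(s) = 1.)

1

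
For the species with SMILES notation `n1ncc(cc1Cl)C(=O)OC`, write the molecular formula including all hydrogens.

C6H5ClN2O2

Heavy atoms from the SMILES: 6 C, 1 Cl, 2 N, 2 O.
Implicit hydrogens by atom environment:
  2 × C (aromatic): 1 H each → 2
  2 × C (aromatic): no H
  2 × N (aromatic): no H
  2 × O: no H
  1 × C: 3 H
  1 × C: no H
  1 × Cl: no H
  Total hydrogens = 5.
Molecular formula: C6H5ClN2O2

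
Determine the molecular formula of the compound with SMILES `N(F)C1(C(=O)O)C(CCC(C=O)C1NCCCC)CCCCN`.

Heavy atoms from the SMILES: 16 C, 1 F, 3 N, 3 O.
Implicit hydrogens by atom environment:
  9 × C: 2 H each → 18
  4 × C: 1 H each → 4
  2 × C: no H
  2 × N: 1 H each → 2
  2 × O: no H
  1 × C: 3 H
  1 × F: no H
  1 × N: 2 H
  1 × O: 1 H
  Total hydrogens = 30.
Molecular formula: C16H30FN3O3

C16H30FN3O3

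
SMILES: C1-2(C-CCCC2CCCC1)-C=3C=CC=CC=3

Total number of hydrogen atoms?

22

Hydrogens are implicit in SMILES; fill each atom to its normal valence:
  8 × C: 2 H each → 16
  5 × C (aromatic): 1 H each → 5
  1 × C: 1 H
  1 × C: no H
  1 × C (aromatic): no H
  Total hydrogens = 22.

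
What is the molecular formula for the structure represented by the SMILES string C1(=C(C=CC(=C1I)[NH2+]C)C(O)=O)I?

C8H8I2NO2+

Heavy atoms from the SMILES: 8 C, 2 I, 1 N, 2 O.
Implicit hydrogens by atom environment:
  4 × C (aromatic): no H
  2 × C (aromatic): 1 H each → 2
  2 × I: no H
  1 × C: 3 H
  1 × C: no H
  1 × N (charge +1): 2 H
  1 × O: 1 H
  1 × O: no H
  Total hydrogens = 8.
Net charge +1.
Molecular formula: C8H8I2NO2+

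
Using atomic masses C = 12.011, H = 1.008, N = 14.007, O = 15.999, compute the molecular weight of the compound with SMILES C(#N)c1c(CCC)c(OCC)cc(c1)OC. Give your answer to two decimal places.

219.28

Molecular formula: C13H17NO2.
M = 13×12.011 + 17×1.008 + 1×14.007 + 2×15.999 = 219.28 g/mol.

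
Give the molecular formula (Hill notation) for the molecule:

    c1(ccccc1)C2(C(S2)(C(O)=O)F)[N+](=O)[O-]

Heavy atoms from the SMILES: 9 C, 1 F, 1 N, 4 O, 1 S.
Implicit hydrogens by atom environment:
  5 × C (aromatic): 1 H each → 5
  3 × C: no H
  2 × O: no H
  1 × C (aromatic): no H
  1 × F: no H
  1 × N (charge +1): no H
  1 × O: 1 H
  1 × O (charge -1): no H
  1 × S: no H
  Total hydrogens = 6.
Molecular formula: C9H6FNO4S

C9H6FNO4S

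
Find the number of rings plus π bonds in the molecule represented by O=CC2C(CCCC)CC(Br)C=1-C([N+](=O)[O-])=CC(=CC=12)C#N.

9

Molecular formula from the SMILES: C16H17BrN2O3.
DoU = (2C + 2 + N − H − X)/2 = (2·16 + 2 + 2 − 17 − 1)/2 = 18/2 = 9.
(Structurally: 2 ring(s) + 7 π bond(s) = 9.)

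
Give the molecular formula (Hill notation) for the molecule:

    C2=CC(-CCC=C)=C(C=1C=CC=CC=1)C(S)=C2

C16H16S

Heavy atoms from the SMILES: 16 C, 1 S.
Implicit hydrogens by atom environment:
  8 × C (aromatic): 1 H each → 8
  4 × C (aromatic): no H
  3 × C: 2 H each → 6
  1 × C: 1 H
  1 × S: 1 H
  Total hydrogens = 16.
Molecular formula: C16H16S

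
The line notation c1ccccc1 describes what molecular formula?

C6H6

Heavy atoms from the SMILES: 6 C.
Implicit hydrogens by atom environment:
  6 × C (aromatic): 1 H each → 6
  Total hydrogens = 6.
Molecular formula: C6H6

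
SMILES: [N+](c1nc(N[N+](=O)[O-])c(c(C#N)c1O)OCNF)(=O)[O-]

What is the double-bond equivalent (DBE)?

Molecular formula from the SMILES: C7H5FN6O6.
DoU = (2C + 2 + N − H − X)/2 = (2·7 + 2 + 6 − 5 − 1)/2 = 16/2 = 8.
(Structurally: 1 ring(s) + 7 π bond(s) = 8.)

8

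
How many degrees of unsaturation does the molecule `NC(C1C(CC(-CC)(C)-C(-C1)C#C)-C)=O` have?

4

Molecular formula from the SMILES: C13H21NO.
DoU = (2C + 2 + N − H − X)/2 = (2·13 + 2 + 1 − 21 − 0)/2 = 8/2 = 4.
(Structurally: 1 ring(s) + 3 π bond(s) = 4.)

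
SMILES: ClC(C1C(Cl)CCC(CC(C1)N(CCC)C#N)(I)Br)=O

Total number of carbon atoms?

13

The symbol for carbon appears 13 times in the SMILES. (Cl is a single chlorine, not C + l.)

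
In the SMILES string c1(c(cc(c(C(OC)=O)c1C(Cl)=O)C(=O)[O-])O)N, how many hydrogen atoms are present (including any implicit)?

Hydrogens are implicit in SMILES; fill each atom to its normal valence:
  5 × C (aromatic): no H
  4 × O: no H
  3 × C: no H
  1 × C: 3 H
  1 × C (aromatic): 1 H
  1 × Cl: no H
  1 × N: 2 H
  1 × O: 1 H
  1 × O (charge -1): no H
  Total hydrogens = 7.

7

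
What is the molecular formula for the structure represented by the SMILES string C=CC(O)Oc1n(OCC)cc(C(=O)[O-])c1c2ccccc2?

C16H16NO5-

Heavy atoms from the SMILES: 16 C, 1 N, 5 O.
Implicit hydrogens by atom environment:
  6 × C (aromatic): 1 H each → 6
  4 × C (aromatic): no H
  3 × O: no H
  2 × C: 2 H each → 4
  2 × C: 1 H each → 2
  1 × C: 3 H
  1 × C: no H
  1 × N (aromatic): no H
  1 × O: 1 H
  1 × O (charge -1): no H
  Total hydrogens = 16.
Net charge -1.
Molecular formula: C16H16NO5-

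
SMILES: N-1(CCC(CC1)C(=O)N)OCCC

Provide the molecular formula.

Heavy atoms from the SMILES: 9 C, 2 N, 2 O.
Implicit hydrogens by atom environment:
  6 × C: 2 H each → 12
  2 × O: no H
  1 × C: 3 H
  1 × C: 1 H
  1 × C: no H
  1 × N: 2 H
  1 × N: no H
  Total hydrogens = 18.
Molecular formula: C9H18N2O2

C9H18N2O2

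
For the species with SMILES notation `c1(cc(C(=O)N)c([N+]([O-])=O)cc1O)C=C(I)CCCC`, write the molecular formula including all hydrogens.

C13H15IN2O4

Heavy atoms from the SMILES: 13 C, 1 I, 2 N, 4 O.
Implicit hydrogens by atom environment:
  4 × C (aromatic): no H
  3 × C: 2 H each → 6
  2 × C (aromatic): 1 H each → 2
  2 × C: no H
  2 × O: no H
  1 × C: 3 H
  1 × C: 1 H
  1 × I: no H
  1 × N: 2 H
  1 × N (charge +1): no H
  1 × O: 1 H
  1 × O (charge -1): no H
  Total hydrogens = 15.
Molecular formula: C13H15IN2O4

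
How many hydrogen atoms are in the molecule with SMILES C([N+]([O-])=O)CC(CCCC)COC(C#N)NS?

19

Hydrogens are implicit in SMILES; fill each atom to its normal valence:
  6 × C: 2 H each → 12
  2 × C: 1 H each → 2
  2 × O: no H
  1 × C: 3 H
  1 × C: no H
  1 × N: 1 H
  1 × N (charge +1): no H
  1 × N: no H
  1 × O (charge -1): no H
  1 × S: 1 H
  Total hydrogens = 19.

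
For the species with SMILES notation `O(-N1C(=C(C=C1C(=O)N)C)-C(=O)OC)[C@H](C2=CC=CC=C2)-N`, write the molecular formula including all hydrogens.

Heavy atoms from the SMILES: 15 C, 3 N, 4 O.
Implicit hydrogens by atom environment:
  6 × C (aromatic): 1 H each → 6
  4 × C (aromatic): no H
  4 × O: no H
  2 × C: 3 H each → 6
  2 × C: no H
  2 × N: 2 H each → 4
  1 × C: 1 H
  1 × N (aromatic): no H
  Total hydrogens = 17.
Molecular formula: C15H17N3O4

C15H17N3O4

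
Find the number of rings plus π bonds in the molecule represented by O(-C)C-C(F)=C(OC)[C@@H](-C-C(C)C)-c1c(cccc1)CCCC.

5

Molecular formula from the SMILES: C20H31FO2.
DoU = (2C + 2 + N − H − X)/2 = (2·20 + 2 + 0 − 31 − 1)/2 = 10/2 = 5.
(Structurally: 1 ring(s) + 4 π bond(s) = 5.)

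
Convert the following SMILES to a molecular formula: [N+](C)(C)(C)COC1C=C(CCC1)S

C10H20NOS+

Heavy atoms from the SMILES: 10 C, 1 N, 1 O, 1 S.
Implicit hydrogens by atom environment:
  4 × C: 2 H each → 8
  3 × C: 3 H each → 9
  2 × C: 1 H each → 2
  1 × C: no H
  1 × N (charge +1): no H
  1 × O: no H
  1 × S: 1 H
  Total hydrogens = 20.
Net charge +1.
Molecular formula: C10H20NOS+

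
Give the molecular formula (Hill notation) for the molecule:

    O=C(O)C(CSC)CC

Heavy atoms from the SMILES: 6 C, 2 O, 1 S.
Implicit hydrogens by atom environment:
  2 × C: 3 H each → 6
  2 × C: 2 H each → 4
  1 × C: 1 H
  1 × C: no H
  1 × O: 1 H
  1 × O: no H
  1 × S: no H
  Total hydrogens = 12.
Molecular formula: C6H12O2S

C6H12O2S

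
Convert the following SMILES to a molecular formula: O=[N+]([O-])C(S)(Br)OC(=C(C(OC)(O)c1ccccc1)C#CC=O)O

C14H12BrNO7S

Heavy atoms from the SMILES: 1 Br, 14 C, 1 N, 7 O, 1 S.
Implicit hydrogens by atom environment:
  6 × C: no H
  5 × C (aromatic): 1 H each → 5
  4 × O: no H
  2 × O: 1 H each → 2
  1 × Br: no H
  1 × C: 3 H
  1 × C: 1 H
  1 × C (aromatic): no H
  1 × N (charge +1): no H
  1 × O (charge -1): no H
  1 × S: 1 H
  Total hydrogens = 12.
Molecular formula: C14H12BrNO7S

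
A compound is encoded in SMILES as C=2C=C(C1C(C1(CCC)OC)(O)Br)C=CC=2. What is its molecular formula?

Heavy atoms from the SMILES: 1 Br, 13 C, 2 O.
Implicit hydrogens by atom environment:
  5 × C (aromatic): 1 H each → 5
  2 × C: 3 H each → 6
  2 × C: 2 H each → 4
  2 × C: no H
  1 × Br: no H
  1 × C: 1 H
  1 × C (aromatic): no H
  1 × O: 1 H
  1 × O: no H
  Total hydrogens = 17.
Molecular formula: C13H17BrO2

C13H17BrO2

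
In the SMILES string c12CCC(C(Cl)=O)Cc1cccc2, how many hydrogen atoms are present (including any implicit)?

Hydrogens are implicit in SMILES; fill each atom to its normal valence:
  4 × C (aromatic): 1 H each → 4
  3 × C: 2 H each → 6
  2 × C (aromatic): no H
  1 × C: 1 H
  1 × C: no H
  1 × Cl: no H
  1 × O: no H
  Total hydrogens = 11.

11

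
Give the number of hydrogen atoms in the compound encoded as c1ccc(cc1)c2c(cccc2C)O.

Hydrogens are implicit in SMILES; fill each atom to its normal valence:
  8 × C (aromatic): 1 H each → 8
  4 × C (aromatic): no H
  1 × C: 3 H
  1 × O: 1 H
  Total hydrogens = 12.

12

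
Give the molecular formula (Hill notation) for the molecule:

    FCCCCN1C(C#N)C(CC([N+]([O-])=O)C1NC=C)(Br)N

Heavy atoms from the SMILES: 1 Br, 12 C, 1 F, 5 N, 2 O.
Implicit hydrogens by atom environment:
  6 × C: 2 H each → 12
  4 × C: 1 H each → 4
  2 × C: no H
  2 × N: no H
  1 × Br: no H
  1 × F: no H
  1 × N: 2 H
  1 × N: 1 H
  1 × N (charge +1): no H
  1 × O: no H
  1 × O (charge -1): no H
  Total hydrogens = 19.
Molecular formula: C12H19BrFN5O2

C12H19BrFN5O2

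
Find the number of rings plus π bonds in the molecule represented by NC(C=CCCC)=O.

Molecular formula from the SMILES: C6H11NO.
DoU = (2C + 2 + N − H − X)/2 = (2·6 + 2 + 1 − 11 − 0)/2 = 4/2 = 2.
(Structurally: 0 ring(s) + 2 π bond(s) = 2.)

2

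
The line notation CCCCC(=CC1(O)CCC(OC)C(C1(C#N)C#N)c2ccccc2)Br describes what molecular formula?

C21H25BrN2O2

Heavy atoms from the SMILES: 1 Br, 21 C, 2 N, 2 O.
Implicit hydrogens by atom environment:
  5 × C: 2 H each → 10
  5 × C (aromatic): 1 H each → 5
  5 × C: no H
  3 × C: 1 H each → 3
  2 × C: 3 H each → 6
  2 × N: no H
  1 × Br: no H
  1 × C (aromatic): no H
  1 × O: 1 H
  1 × O: no H
  Total hydrogens = 25.
Molecular formula: C21H25BrN2O2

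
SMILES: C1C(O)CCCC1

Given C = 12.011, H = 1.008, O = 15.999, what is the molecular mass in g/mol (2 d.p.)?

Molecular formula: C6H12O.
M = 6×12.011 + 12×1.008 + 1×15.999 = 100.16 g/mol.

100.16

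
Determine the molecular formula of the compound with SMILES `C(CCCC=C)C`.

C7H14

Heavy atoms from the SMILES: 7 C.
Implicit hydrogens by atom environment:
  5 × C: 2 H each → 10
  1 × C: 3 H
  1 × C: 1 H
  Total hydrogens = 14.
Molecular formula: C7H14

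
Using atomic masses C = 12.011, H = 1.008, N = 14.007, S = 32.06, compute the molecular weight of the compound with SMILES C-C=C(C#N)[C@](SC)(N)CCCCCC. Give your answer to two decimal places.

Molecular formula: C12H22N2S.
M = 12×12.011 + 22×1.008 + 2×14.007 + 1×32.06 = 226.38 g/mol.

226.38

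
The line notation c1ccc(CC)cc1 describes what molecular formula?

Heavy atoms from the SMILES: 8 C.
Implicit hydrogens by atom environment:
  5 × C (aromatic): 1 H each → 5
  1 × C: 3 H
  1 × C: 2 H
  1 × C (aromatic): no H
  Total hydrogens = 10.
Molecular formula: C8H10

C8H10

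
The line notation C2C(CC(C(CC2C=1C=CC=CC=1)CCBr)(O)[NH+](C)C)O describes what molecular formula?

C17H27BrNO2+

Heavy atoms from the SMILES: 1 Br, 17 C, 1 N, 2 O.
Implicit hydrogens by atom environment:
  5 × C: 2 H each → 10
  5 × C (aromatic): 1 H each → 5
  3 × C: 1 H each → 3
  2 × C: 3 H each → 6
  2 × O: 1 H each → 2
  1 × Br: no H
  1 × C: no H
  1 × C (aromatic): no H
  1 × N (charge +1): 1 H
  Total hydrogens = 27.
Net charge +1.
Molecular formula: C17H27BrNO2+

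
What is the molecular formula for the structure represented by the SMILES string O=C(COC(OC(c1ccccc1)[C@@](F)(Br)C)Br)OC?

Heavy atoms from the SMILES: 2 Br, 13 C, 1 F, 4 O.
Implicit hydrogens by atom environment:
  5 × C (aromatic): 1 H each → 5
  4 × O: no H
  2 × Br: no H
  2 × C: 3 H each → 6
  2 × C: 1 H each → 2
  2 × C: no H
  1 × C: 2 H
  1 × C (aromatic): no H
  1 × F: no H
  Total hydrogens = 15.
Molecular formula: C13H15Br2FO4

C13H15Br2FO4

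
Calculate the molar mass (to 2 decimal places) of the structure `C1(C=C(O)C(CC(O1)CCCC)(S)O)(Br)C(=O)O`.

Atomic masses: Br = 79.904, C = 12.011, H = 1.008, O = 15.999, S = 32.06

Molecular formula: C11H17BrO5S.
M = 1×79.904 + 11×12.011 + 17×1.008 + 5×15.999 + 1×32.06 = 341.22 g/mol.

341.22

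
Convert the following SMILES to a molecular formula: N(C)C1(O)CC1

Heavy atoms from the SMILES: 4 C, 1 N, 1 O.
Implicit hydrogens by atom environment:
  2 × C: 2 H each → 4
  1 × C: 3 H
  1 × C: no H
  1 × N: 1 H
  1 × O: 1 H
  Total hydrogens = 9.
Molecular formula: C4H9NO

C4H9NO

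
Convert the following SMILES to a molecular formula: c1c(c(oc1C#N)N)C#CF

Heavy atoms from the SMILES: 7 C, 1 F, 2 N, 1 O.
Implicit hydrogens by atom environment:
  3 × C (aromatic): no H
  3 × C: no H
  1 × C (aromatic): 1 H
  1 × F: no H
  1 × N: 2 H
  1 × N: no H
  1 × O (aromatic): no H
  Total hydrogens = 3.
Molecular formula: C7H3FN2O

C7H3FN2O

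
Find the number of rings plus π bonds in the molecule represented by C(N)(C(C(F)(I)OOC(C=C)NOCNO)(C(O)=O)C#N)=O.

5

Molecular formula from the SMILES: C9H12FIN4O7.
DoU = (2C + 2 + N − H − X)/2 = (2·9 + 2 + 4 − 12 − 2)/2 = 10/2 = 5.
(Structurally: 0 ring(s) + 5 π bond(s) = 5.)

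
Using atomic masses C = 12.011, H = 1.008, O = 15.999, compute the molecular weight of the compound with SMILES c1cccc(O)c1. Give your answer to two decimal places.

Molecular formula: C6H6O.
M = 6×12.011 + 6×1.008 + 1×15.999 = 94.11 g/mol.

94.11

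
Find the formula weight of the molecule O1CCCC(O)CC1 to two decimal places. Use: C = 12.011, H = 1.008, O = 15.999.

Molecular formula: C6H12O2.
M = 6×12.011 + 12×1.008 + 2×15.999 = 116.16 g/mol.

116.16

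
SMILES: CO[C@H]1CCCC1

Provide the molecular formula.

Heavy atoms from the SMILES: 6 C, 1 O.
Implicit hydrogens by atom environment:
  4 × C: 2 H each → 8
  1 × C: 3 H
  1 × C: 1 H
  1 × O: no H
  Total hydrogens = 12.
Molecular formula: C6H12O

C6H12O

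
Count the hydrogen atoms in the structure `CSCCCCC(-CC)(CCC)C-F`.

25

Hydrogens are implicit in SMILES; fill each atom to its normal valence:
  8 × C: 2 H each → 16
  3 × C: 3 H each → 9
  1 × C: no H
  1 × F: no H
  1 × S: no H
  Total hydrogens = 25.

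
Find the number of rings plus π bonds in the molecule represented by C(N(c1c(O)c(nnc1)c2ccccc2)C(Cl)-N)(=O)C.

Molecular formula from the SMILES: C13H13ClN4O2.
DoU = (2C + 2 + N − H − X)/2 = (2·13 + 2 + 4 − 13 − 1)/2 = 18/2 = 9.
(Structurally: 2 ring(s) + 7 π bond(s) = 9.)

9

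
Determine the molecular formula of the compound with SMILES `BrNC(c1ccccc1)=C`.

Heavy atoms from the SMILES: 1 Br, 8 C, 1 N.
Implicit hydrogens by atom environment:
  5 × C (aromatic): 1 H each → 5
  1 × Br: no H
  1 × C: 2 H
  1 × C: no H
  1 × C (aromatic): no H
  1 × N: 1 H
  Total hydrogens = 8.
Molecular formula: C8H8BrN

C8H8BrN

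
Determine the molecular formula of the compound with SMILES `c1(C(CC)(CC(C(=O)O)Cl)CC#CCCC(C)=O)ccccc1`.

C19H23ClO3

Heavy atoms from the SMILES: 19 C, 1 Cl, 3 O.
Implicit hydrogens by atom environment:
  5 × C: 2 H each → 10
  5 × C (aromatic): 1 H each → 5
  5 × C: no H
  2 × C: 3 H each → 6
  2 × O: no H
  1 × C: 1 H
  1 × C (aromatic): no H
  1 × Cl: no H
  1 × O: 1 H
  Total hydrogens = 23.
Molecular formula: C19H23ClO3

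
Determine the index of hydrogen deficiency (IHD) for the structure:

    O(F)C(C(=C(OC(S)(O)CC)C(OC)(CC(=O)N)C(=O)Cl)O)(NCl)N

Molecular formula from the SMILES: C11H18Cl2FN3O7S.
DoU = (2C + 2 + N − H − X)/2 = (2·11 + 2 + 3 − 18 − 3)/2 = 6/2 = 3.
(Structurally: 0 ring(s) + 3 π bond(s) = 3.)

3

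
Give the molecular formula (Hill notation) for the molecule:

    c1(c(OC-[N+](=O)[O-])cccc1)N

C7H8N2O3

Heavy atoms from the SMILES: 7 C, 2 N, 3 O.
Implicit hydrogens by atom environment:
  4 × C (aromatic): 1 H each → 4
  2 × C (aromatic): no H
  2 × O: no H
  1 × C: 2 H
  1 × N: 2 H
  1 × N (charge +1): no H
  1 × O (charge -1): no H
  Total hydrogens = 8.
Molecular formula: C7H8N2O3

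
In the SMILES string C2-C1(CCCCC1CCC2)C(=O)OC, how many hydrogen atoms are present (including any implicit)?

20

Hydrogens are implicit in SMILES; fill each atom to its normal valence:
  8 × C: 2 H each → 16
  2 × C: no H
  2 × O: no H
  1 × C: 3 H
  1 × C: 1 H
  Total hydrogens = 20.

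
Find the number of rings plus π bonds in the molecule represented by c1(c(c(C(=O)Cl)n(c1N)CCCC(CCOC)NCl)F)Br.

Molecular formula from the SMILES: C12H17BrCl2FN3O2.
DoU = (2C + 2 + N − H − X)/2 = (2·12 + 2 + 3 − 17 − 4)/2 = 8/2 = 4.
(Structurally: 1 ring(s) + 3 π bond(s) = 4.)

4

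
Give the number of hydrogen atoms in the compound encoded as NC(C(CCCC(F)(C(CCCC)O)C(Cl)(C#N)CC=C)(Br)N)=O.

26

Hydrogens are implicit in SMILES; fill each atom to its normal valence:
  8 × C: 2 H each → 16
  5 × C: no H
  2 × C: 1 H each → 2
  2 × N: 2 H each → 4
  1 × Br: no H
  1 × C: 3 H
  1 × Cl: no H
  1 × F: no H
  1 × N: no H
  1 × O: 1 H
  1 × O: no H
  Total hydrogens = 26.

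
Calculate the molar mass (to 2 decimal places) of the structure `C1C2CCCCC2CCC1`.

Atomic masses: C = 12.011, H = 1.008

138.25

Molecular formula: C10H18.
M = 10×12.011 + 18×1.008 = 138.25 g/mol.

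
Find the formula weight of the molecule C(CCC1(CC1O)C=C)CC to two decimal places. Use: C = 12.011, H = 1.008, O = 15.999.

Molecular formula: C10H18O.
M = 10×12.011 + 18×1.008 + 1×15.999 = 154.25 g/mol.

154.25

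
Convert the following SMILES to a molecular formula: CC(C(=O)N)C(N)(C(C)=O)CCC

C9H18N2O2

Heavy atoms from the SMILES: 9 C, 2 N, 2 O.
Implicit hydrogens by atom environment:
  3 × C: 3 H each → 9
  3 × C: no H
  2 × C: 2 H each → 4
  2 × N: 2 H each → 4
  2 × O: no H
  1 × C: 1 H
  Total hydrogens = 18.
Molecular formula: C9H18N2O2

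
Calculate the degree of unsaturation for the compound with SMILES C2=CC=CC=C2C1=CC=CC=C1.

8

Molecular formula from the SMILES: C12H10.
DoU = (2C + 2 + N − H − X)/2 = (2·12 + 2 + 0 − 10 − 0)/2 = 16/2 = 8.
(Structurally: 2 ring(s) + 6 π bond(s) = 8.)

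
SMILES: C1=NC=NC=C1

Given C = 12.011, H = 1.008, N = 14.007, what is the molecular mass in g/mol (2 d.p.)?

Molecular formula: C4H4N2.
M = 4×12.011 + 4×1.008 + 2×14.007 = 80.09 g/mol.

80.09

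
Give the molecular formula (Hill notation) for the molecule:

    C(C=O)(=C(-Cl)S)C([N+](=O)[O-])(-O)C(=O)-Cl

C5H3Cl2NO5S

Heavy atoms from the SMILES: 5 C, 2 Cl, 1 N, 5 O, 1 S.
Implicit hydrogens by atom environment:
  4 × C: no H
  3 × O: no H
  2 × Cl: no H
  1 × C: 1 H
  1 × N (charge +1): no H
  1 × O: 1 H
  1 × O (charge -1): no H
  1 × S: 1 H
  Total hydrogens = 3.
Molecular formula: C5H3Cl2NO5S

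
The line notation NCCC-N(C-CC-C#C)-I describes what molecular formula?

Heavy atoms from the SMILES: 8 C, 1 I, 2 N.
Implicit hydrogens by atom environment:
  6 × C: 2 H each → 12
  1 × C: 1 H
  1 × C: no H
  1 × I: no H
  1 × N: 2 H
  1 × N: no H
  Total hydrogens = 15.
Molecular formula: C8H15IN2

C8H15IN2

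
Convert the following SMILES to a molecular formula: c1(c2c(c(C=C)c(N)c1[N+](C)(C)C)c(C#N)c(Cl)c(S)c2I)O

Heavy atoms from the SMILES: 16 C, 1 Cl, 1 I, 3 N, 1 O, 1 S.
Implicit hydrogens by atom environment:
  10 × C (aromatic): no H
  3 × C: 3 H each → 9
  1 × C: 2 H
  1 × C: 1 H
  1 × C: no H
  1 × Cl: no H
  1 × I: no H
  1 × N: 2 H
  1 × N (charge +1): no H
  1 × N: no H
  1 × O: 1 H
  1 × S: 1 H
  Total hydrogens = 16.
Net charge +1.
Molecular formula: C16H16ClIN3OS+

C16H16ClIN3OS+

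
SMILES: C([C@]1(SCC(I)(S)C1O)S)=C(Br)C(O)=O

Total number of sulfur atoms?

3

The symbol for sulfur appears 3 times in the SMILES.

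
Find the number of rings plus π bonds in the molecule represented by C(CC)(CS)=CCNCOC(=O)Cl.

Molecular formula from the SMILES: C8H14ClNO2S.
DoU = (2C + 2 + N − H − X)/2 = (2·8 + 2 + 1 − 14 − 1)/2 = 4/2 = 2.
(Structurally: 0 ring(s) + 2 π bond(s) = 2.)

2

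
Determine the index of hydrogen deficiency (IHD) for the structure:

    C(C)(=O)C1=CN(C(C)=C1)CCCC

Molecular formula from the SMILES: C11H17NO.
DoU = (2C + 2 + N − H − X)/2 = (2·11 + 2 + 1 − 17 − 0)/2 = 8/2 = 4.
(Structurally: 1 ring(s) + 3 π bond(s) = 4.)

4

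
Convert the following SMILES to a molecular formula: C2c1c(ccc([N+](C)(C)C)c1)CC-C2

C13H20N+

Heavy atoms from the SMILES: 13 C, 1 N.
Implicit hydrogens by atom environment:
  4 × C: 2 H each → 8
  3 × C: 3 H each → 9
  3 × C (aromatic): 1 H each → 3
  3 × C (aromatic): no H
  1 × N (charge +1): no H
  Total hydrogens = 20.
Net charge +1.
Molecular formula: C13H20N+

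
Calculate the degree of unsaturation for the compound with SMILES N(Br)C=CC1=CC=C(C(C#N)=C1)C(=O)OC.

Molecular formula from the SMILES: C11H9BrN2O2.
DoU = (2C + 2 + N − H − X)/2 = (2·11 + 2 + 2 − 9 − 1)/2 = 16/2 = 8.
(Structurally: 1 ring(s) + 7 π bond(s) = 8.)

8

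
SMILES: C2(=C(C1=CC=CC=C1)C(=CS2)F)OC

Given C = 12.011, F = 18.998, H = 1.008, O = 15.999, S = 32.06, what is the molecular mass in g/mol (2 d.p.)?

208.25

Molecular formula: C11H9FOS.
M = 11×12.011 + 1×18.998 + 9×1.008 + 1×15.999 + 1×32.06 = 208.25 g/mol.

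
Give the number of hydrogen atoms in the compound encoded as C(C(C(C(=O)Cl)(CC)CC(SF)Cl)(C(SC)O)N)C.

Hydrogens are implicit in SMILES; fill each atom to its normal valence:
  3 × C: 3 H each → 9
  3 × C: 2 H each → 6
  3 × C: no H
  2 × C: 1 H each → 2
  2 × Cl: no H
  2 × S: no H
  1 × F: no H
  1 × N: 2 H
  1 × O: 1 H
  1 × O: no H
  Total hydrogens = 20.

20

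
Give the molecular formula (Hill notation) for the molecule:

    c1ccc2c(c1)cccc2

C10H8

Heavy atoms from the SMILES: 10 C.
Implicit hydrogens by atom environment:
  8 × C (aromatic): 1 H each → 8
  2 × C (aromatic): no H
  Total hydrogens = 8.
Molecular formula: C10H8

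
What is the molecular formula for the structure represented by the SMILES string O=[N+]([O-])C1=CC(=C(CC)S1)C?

Heavy atoms from the SMILES: 7 C, 1 N, 2 O, 1 S.
Implicit hydrogens by atom environment:
  3 × C (aromatic): no H
  2 × C: 3 H each → 6
  1 × C: 2 H
  1 × C (aromatic): 1 H
  1 × N (charge +1): no H
  1 × O: no H
  1 × O (charge -1): no H
  1 × S (aromatic): no H
  Total hydrogens = 9.
Molecular formula: C7H9NO2S

C7H9NO2S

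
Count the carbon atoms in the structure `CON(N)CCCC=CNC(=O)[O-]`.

The symbol for carbon appears 7 times in the SMILES.

7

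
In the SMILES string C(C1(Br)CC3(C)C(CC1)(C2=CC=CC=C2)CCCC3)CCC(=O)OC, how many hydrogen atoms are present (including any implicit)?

Hydrogens are implicit in SMILES; fill each atom to its normal valence:
  10 × C: 2 H each → 20
  5 × C (aromatic): 1 H each → 5
  4 × C: no H
  2 × C: 3 H each → 6
  2 × O: no H
  1 × Br: no H
  1 × C (aromatic): no H
  Total hydrogens = 31.

31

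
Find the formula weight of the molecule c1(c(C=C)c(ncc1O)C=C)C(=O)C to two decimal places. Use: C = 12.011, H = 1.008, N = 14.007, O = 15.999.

189.21

Molecular formula: C11H11NO2.
M = 11×12.011 + 11×1.008 + 1×14.007 + 2×15.999 = 189.21 g/mol.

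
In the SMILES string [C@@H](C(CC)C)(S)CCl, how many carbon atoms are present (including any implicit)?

The symbol for carbon appears 6 times in the SMILES. (Cl is a single chlorine, not C + l.)

6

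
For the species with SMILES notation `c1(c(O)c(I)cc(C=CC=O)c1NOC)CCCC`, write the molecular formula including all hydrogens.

C14H18INO3

Heavy atoms from the SMILES: 14 C, 1 I, 1 N, 3 O.
Implicit hydrogens by atom environment:
  5 × C (aromatic): no H
  3 × C: 2 H each → 6
  3 × C: 1 H each → 3
  2 × C: 3 H each → 6
  2 × O: no H
  1 × C (aromatic): 1 H
  1 × I: no H
  1 × N: 1 H
  1 × O: 1 H
  Total hydrogens = 18.
Molecular formula: C14H18INO3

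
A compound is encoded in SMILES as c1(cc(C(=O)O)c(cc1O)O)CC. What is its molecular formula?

Heavy atoms from the SMILES: 9 C, 4 O.
Implicit hydrogens by atom environment:
  4 × C (aromatic): no H
  3 × O: 1 H each → 3
  2 × C (aromatic): 1 H each → 2
  1 × C: 3 H
  1 × C: 2 H
  1 × C: no H
  1 × O: no H
  Total hydrogens = 10.
Molecular formula: C9H10O4

C9H10O4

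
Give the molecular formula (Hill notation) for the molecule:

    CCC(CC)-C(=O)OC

Heavy atoms from the SMILES: 7 C, 2 O.
Implicit hydrogens by atom environment:
  3 × C: 3 H each → 9
  2 × C: 2 H each → 4
  2 × O: no H
  1 × C: 1 H
  1 × C: no H
  Total hydrogens = 14.
Molecular formula: C7H14O2

C7H14O2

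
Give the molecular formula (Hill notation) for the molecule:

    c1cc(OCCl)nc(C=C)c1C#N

C9H7ClN2O

Heavy atoms from the SMILES: 9 C, 1 Cl, 2 N, 1 O.
Implicit hydrogens by atom environment:
  3 × C (aromatic): no H
  2 × C: 2 H each → 4
  2 × C (aromatic): 1 H each → 2
  1 × C: 1 H
  1 × C: no H
  1 × Cl: no H
  1 × N (aromatic): no H
  1 × N: no H
  1 × O: no H
  Total hydrogens = 7.
Molecular formula: C9H7ClN2O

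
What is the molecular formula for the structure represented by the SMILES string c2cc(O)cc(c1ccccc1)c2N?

C12H11NO

Heavy atoms from the SMILES: 12 C, 1 N, 1 O.
Implicit hydrogens by atom environment:
  8 × C (aromatic): 1 H each → 8
  4 × C (aromatic): no H
  1 × N: 2 H
  1 × O: 1 H
  Total hydrogens = 11.
Molecular formula: C12H11NO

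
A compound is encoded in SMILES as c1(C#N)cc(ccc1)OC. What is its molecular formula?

Heavy atoms from the SMILES: 8 C, 1 N, 1 O.
Implicit hydrogens by atom environment:
  4 × C (aromatic): 1 H each → 4
  2 × C (aromatic): no H
  1 × C: 3 H
  1 × C: no H
  1 × N: no H
  1 × O: no H
  Total hydrogens = 7.
Molecular formula: C8H7NO

C8H7NO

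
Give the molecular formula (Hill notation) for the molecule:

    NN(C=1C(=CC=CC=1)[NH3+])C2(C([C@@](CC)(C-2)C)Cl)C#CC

Heavy atoms from the SMILES: 16 C, 1 Cl, 3 N.
Implicit hydrogens by atom environment:
  4 × C (aromatic): 1 H each → 4
  4 × C: no H
  3 × C: 3 H each → 9
  2 × C: 2 H each → 4
  2 × C (aromatic): no H
  1 × C: 1 H
  1 × Cl: no H
  1 × N (charge +1): 3 H
  1 × N: 2 H
  1 × N: no H
  Total hydrogens = 23.
Net charge +1.
Molecular formula: C16H23ClN3+

C16H23ClN3+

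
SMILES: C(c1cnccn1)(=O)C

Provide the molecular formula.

C6H6N2O

Heavy atoms from the SMILES: 6 C, 2 N, 1 O.
Implicit hydrogens by atom environment:
  3 × C (aromatic): 1 H each → 3
  2 × N (aromatic): no H
  1 × C: 3 H
  1 × C (aromatic): no H
  1 × C: no H
  1 × O: no H
  Total hydrogens = 6.
Molecular formula: C6H6N2O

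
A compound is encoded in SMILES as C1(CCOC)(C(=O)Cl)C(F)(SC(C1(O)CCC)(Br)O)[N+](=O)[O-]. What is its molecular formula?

Heavy atoms from the SMILES: 1 Br, 11 C, 1 Cl, 1 F, 1 N, 6 O, 1 S.
Implicit hydrogens by atom environment:
  5 × C: no H
  4 × C: 2 H each → 8
  3 × O: no H
  2 × C: 3 H each → 6
  2 × O: 1 H each → 2
  1 × Br: no H
  1 × Cl: no H
  1 × F: no H
  1 × N (charge +1): no H
  1 × O (charge -1): no H
  1 × S: no H
  Total hydrogens = 16.
Molecular formula: C11H16BrClFNO6S

C11H16BrClFNO6S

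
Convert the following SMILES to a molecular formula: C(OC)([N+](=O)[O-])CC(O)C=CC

Heavy atoms from the SMILES: 7 C, 1 N, 4 O.
Implicit hydrogens by atom environment:
  4 × C: 1 H each → 4
  2 × C: 3 H each → 6
  2 × O: no H
  1 × C: 2 H
  1 × N (charge +1): no H
  1 × O: 1 H
  1 × O (charge -1): no H
  Total hydrogens = 13.
Molecular formula: C7H13NO4

C7H13NO4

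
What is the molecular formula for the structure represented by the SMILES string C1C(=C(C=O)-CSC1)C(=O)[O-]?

Heavy atoms from the SMILES: 7 C, 3 O, 1 S.
Implicit hydrogens by atom environment:
  3 × C: 2 H each → 6
  3 × C: no H
  2 × O: no H
  1 × C: 1 H
  1 × O (charge -1): no H
  1 × S: no H
  Total hydrogens = 7.
Net charge -1.
Molecular formula: C7H7O3S-

C7H7O3S-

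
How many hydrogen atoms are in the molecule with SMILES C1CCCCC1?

12

Hydrogens are implicit in SMILES; fill each atom to its normal valence:
  6 × C: 2 H each → 12
  Total hydrogens = 12.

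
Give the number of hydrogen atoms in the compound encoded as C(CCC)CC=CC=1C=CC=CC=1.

18

Hydrogens are implicit in SMILES; fill each atom to its normal valence:
  5 × C (aromatic): 1 H each → 5
  4 × C: 2 H each → 8
  2 × C: 1 H each → 2
  1 × C: 3 H
  1 × C (aromatic): no H
  Total hydrogens = 18.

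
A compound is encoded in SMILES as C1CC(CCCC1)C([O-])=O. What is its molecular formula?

Heavy atoms from the SMILES: 8 C, 2 O.
Implicit hydrogens by atom environment:
  6 × C: 2 H each → 12
  1 × C: 1 H
  1 × C: no H
  1 × O: no H
  1 × O (charge -1): no H
  Total hydrogens = 13.
Net charge -1.
Molecular formula: C8H13O2-

C8H13O2-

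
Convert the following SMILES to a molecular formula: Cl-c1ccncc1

C5H4ClN

Heavy atoms from the SMILES: 5 C, 1 Cl, 1 N.
Implicit hydrogens by atom environment:
  4 × C (aromatic): 1 H each → 4
  1 × C (aromatic): no H
  1 × Cl: no H
  1 × N (aromatic): no H
  Total hydrogens = 4.
Molecular formula: C5H4ClN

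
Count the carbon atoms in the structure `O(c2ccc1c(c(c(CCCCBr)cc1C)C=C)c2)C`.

The symbol for carbon appears 18 times in the SMILES. Lowercase c denotes aromatic carbon and counts toward C.

18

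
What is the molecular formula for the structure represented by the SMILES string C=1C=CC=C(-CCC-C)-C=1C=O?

C11H14O

Heavy atoms from the SMILES: 11 C, 1 O.
Implicit hydrogens by atom environment:
  4 × C (aromatic): 1 H each → 4
  3 × C: 2 H each → 6
  2 × C (aromatic): no H
  1 × C: 3 H
  1 × C: 1 H
  1 × O: no H
  Total hydrogens = 14.
Molecular formula: C11H14O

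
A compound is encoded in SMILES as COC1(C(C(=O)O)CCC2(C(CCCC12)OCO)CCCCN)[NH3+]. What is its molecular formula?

C17H33N2O5+

Heavy atoms from the SMILES: 17 C, 2 N, 5 O.
Implicit hydrogens by atom environment:
  10 × C: 2 H each → 20
  3 × C: 1 H each → 3
  3 × C: no H
  3 × O: no H
  2 × O: 1 H each → 2
  1 × C: 3 H
  1 × N (charge +1): 3 H
  1 × N: 2 H
  Total hydrogens = 33.
Net charge +1.
Molecular formula: C17H33N2O5+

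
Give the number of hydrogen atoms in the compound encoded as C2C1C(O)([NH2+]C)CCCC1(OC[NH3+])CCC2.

26

Hydrogens are implicit in SMILES; fill each atom to its normal valence:
  8 × C: 2 H each → 16
  2 × C: no H
  1 × C: 3 H
  1 × C: 1 H
  1 × N (charge +1): 3 H
  1 × N (charge +1): 2 H
  1 × O: 1 H
  1 × O: no H
  Total hydrogens = 26.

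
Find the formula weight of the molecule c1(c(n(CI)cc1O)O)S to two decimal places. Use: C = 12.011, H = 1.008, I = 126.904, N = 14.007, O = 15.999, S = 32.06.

Molecular formula: C5H6INO2S.
M = 5×12.011 + 6×1.008 + 1×126.904 + 1×14.007 + 2×15.999 + 1×32.06 = 271.07 g/mol.

271.07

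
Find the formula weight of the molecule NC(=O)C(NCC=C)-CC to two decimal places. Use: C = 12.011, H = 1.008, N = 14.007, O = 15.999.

142.20

Molecular formula: C7H14N2O.
M = 7×12.011 + 14×1.008 + 2×14.007 + 1×15.999 = 142.20 g/mol.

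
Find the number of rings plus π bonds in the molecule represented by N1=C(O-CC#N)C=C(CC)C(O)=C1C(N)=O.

Molecular formula from the SMILES: C10H11N3O3.
DoU = (2C + 2 + N − H − X)/2 = (2·10 + 2 + 3 − 11 − 0)/2 = 14/2 = 7.
(Structurally: 1 ring(s) + 6 π bond(s) = 7.)

7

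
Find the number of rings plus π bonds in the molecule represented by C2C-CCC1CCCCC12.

Molecular formula from the SMILES: C10H18.
DoU = (2C + 2 + N − H − X)/2 = (2·10 + 2 + 0 − 18 − 0)/2 = 4/2 = 2.
(Structurally: 2 ring(s) + 0 π bond(s) = 2.)

2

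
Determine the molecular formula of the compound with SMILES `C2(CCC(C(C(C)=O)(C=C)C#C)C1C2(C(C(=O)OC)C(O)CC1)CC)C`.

Heavy atoms from the SMILES: 22 C, 4 O.
Implicit hydrogens by atom environment:
  7 × C: 1 H each → 7
  6 × C: 2 H each → 12
  5 × C: no H
  4 × C: 3 H each → 12
  3 × O: no H
  1 × O: 1 H
  Total hydrogens = 32.
Molecular formula: C22H32O4

C22H32O4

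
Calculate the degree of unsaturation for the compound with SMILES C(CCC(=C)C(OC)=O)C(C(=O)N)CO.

3

Molecular formula from the SMILES: C10H17NO4.
DoU = (2C + 2 + N − H − X)/2 = (2·10 + 2 + 1 − 17 − 0)/2 = 6/2 = 3.
(Structurally: 0 ring(s) + 3 π bond(s) = 3.)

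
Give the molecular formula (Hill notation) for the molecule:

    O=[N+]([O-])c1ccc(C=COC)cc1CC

Heavy atoms from the SMILES: 11 C, 1 N, 3 O.
Implicit hydrogens by atom environment:
  3 × C (aromatic): 1 H each → 3
  3 × C (aromatic): no H
  2 × C: 3 H each → 6
  2 × C: 1 H each → 2
  2 × O: no H
  1 × C: 2 H
  1 × N (charge +1): no H
  1 × O (charge -1): no H
  Total hydrogens = 13.
Molecular formula: C11H13NO3

C11H13NO3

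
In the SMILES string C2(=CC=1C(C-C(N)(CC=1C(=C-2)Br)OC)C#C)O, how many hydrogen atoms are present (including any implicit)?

14

Hydrogens are implicit in SMILES; fill each atom to its normal valence:
  4 × C (aromatic): no H
  2 × C: 2 H each → 4
  2 × C (aromatic): 1 H each → 2
  2 × C: 1 H each → 2
  2 × C: no H
  1 × Br: no H
  1 × C: 3 H
  1 × N: 2 H
  1 × O: 1 H
  1 × O: no H
  Total hydrogens = 14.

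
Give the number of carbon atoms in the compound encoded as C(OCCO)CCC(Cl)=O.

6

The symbol for carbon appears 6 times in the SMILES. (Cl is a single chlorine, not C + l.)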